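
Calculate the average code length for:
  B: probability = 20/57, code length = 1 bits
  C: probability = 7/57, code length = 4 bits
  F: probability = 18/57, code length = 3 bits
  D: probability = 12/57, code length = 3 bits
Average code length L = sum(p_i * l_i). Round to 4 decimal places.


Weighted contributions p_i * l_i:
  B: (20/57) * 1 = 20/57
  C: (7/57) * 4 = 28/57
  F: (18/57) * 3 = 54/57
  D: (12/57) * 3 = 36/57
Sum = (20 + 28 + 54 + 36)/57 = 138/57

L = 138/57 = 2.4211 bits/symbol


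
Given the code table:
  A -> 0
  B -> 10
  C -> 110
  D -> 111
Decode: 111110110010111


Decoding:
111 -> D
110 -> C
110 -> C
0 -> A
10 -> B
111 -> D


Result: DCCABD


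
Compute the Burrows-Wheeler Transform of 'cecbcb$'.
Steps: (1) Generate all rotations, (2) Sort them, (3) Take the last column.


Rotations (sorted):
  0: $cecbcb -> last char: b
  1: b$cecbc -> last char: c
  2: bcb$cec -> last char: c
  3: cb$cecb -> last char: b
  4: cbcb$ce -> last char: e
  5: cecbcb$ -> last char: $
  6: ecbcb$c -> last char: c


BWT = bccbe$c


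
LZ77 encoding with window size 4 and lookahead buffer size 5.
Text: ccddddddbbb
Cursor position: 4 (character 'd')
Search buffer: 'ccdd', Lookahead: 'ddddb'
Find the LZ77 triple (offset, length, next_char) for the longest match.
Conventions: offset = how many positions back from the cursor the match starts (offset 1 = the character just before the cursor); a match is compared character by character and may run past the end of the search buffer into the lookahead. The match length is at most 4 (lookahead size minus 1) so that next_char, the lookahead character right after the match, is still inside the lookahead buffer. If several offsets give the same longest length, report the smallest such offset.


Try each offset into the search buffer:
  offset=1 (pos 3, char 'd'): match length 4
  offset=2 (pos 2, char 'd'): match length 4
  offset=3 (pos 1, char 'c'): match length 0
  offset=4 (pos 0, char 'c'): match length 0
Longest match has length 4, found at offsets 1, 2; take the smallest, offset 1.
next_char = character at position 4 + 4 = 8 -> 'b'

Best match: offset=1, length=4 (matching 'dddd' starting at position 3)
LZ77 triple: (1, 4, 'b')


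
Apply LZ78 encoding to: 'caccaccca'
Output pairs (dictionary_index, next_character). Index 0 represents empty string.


LZ78 encoding steps:
Dictionary: {0: ''}
Step 1: w='' (idx 0), next='c' -> output (0, 'c'), add 'c' as idx 1
Step 2: w='' (idx 0), next='a' -> output (0, 'a'), add 'a' as idx 2
Step 3: w='c' (idx 1), next='c' -> output (1, 'c'), add 'cc' as idx 3
Step 4: w='a' (idx 2), next='c' -> output (2, 'c'), add 'ac' as idx 4
Step 5: w='cc' (idx 3), next='a' -> output (3, 'a'), add 'cca' as idx 5


Encoded: [(0, 'c'), (0, 'a'), (1, 'c'), (2, 'c'), (3, 'a')]


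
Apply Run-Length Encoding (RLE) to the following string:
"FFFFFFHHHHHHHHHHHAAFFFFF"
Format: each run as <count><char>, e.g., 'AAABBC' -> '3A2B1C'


Scanning runs left to right:
  i=0: run of 'F' x 6 -> '6F'
  i=6: run of 'H' x 11 -> '11H'
  i=17: run of 'A' x 2 -> '2A'
  i=19: run of 'F' x 5 -> '5F'

RLE = 6F11H2A5F


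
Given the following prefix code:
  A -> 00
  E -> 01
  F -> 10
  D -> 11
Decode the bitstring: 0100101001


Decoding step by step:
Bits 01 -> E
Bits 00 -> A
Bits 10 -> F
Bits 10 -> F
Bits 01 -> E


Decoded message: EAFFE


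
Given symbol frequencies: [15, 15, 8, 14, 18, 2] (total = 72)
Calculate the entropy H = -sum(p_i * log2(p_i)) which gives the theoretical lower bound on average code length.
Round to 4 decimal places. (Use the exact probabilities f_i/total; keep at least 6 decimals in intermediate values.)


Per-symbol terms -p_i * log2(p_i) with p_i = f_i/72:
  p = 15/72 = 0.208333: log2(p) = -2.263034, -p*log2(p) = 0.471466
  p = 15/72 = 0.208333: log2(p) = -2.263034, -p*log2(p) = 0.471466
  p = 8/72 = 0.111111: log2(p) = -3.169925, -p*log2(p) = 0.352214
  p = 14/72 = 0.194444: log2(p) = -2.362570, -p*log2(p) = 0.459389
  p = 18/72 = 0.250000: log2(p) = -2.000000, -p*log2(p) = 0.500000
  p = 2/72 = 0.027778: log2(p) = -5.169925, -p*log2(p) = 0.143609
H = 0.471466 + 0.471466 + 0.352214 + 0.459389 + 0.500000 + 0.143609 = 2.398144

H = 2.3981 bits/symbol


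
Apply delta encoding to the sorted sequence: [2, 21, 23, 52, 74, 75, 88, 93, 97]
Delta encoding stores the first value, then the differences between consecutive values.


First value: 2
Deltas:
  21 - 2 = 19
  23 - 21 = 2
  52 - 23 = 29
  74 - 52 = 22
  75 - 74 = 1
  88 - 75 = 13
  93 - 88 = 5
  97 - 93 = 4


Delta encoded: [2, 19, 2, 29, 22, 1, 13, 5, 4]


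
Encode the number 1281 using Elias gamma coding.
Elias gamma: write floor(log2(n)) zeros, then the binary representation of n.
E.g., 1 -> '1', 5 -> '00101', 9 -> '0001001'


num_bits = floor(log2(1281)) + 1 = 11
leading_zeros = num_bits - 1 = 10
binary(1281) = 10100000001

Elias gamma(1281) = '0000000000' + '10100000001' = 000000000010100000001 (21 bits)


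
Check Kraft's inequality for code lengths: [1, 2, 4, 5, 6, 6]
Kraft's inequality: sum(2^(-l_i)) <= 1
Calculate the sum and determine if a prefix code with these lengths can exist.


Sum = 2^(-1) + 2^(-2) + 2^(-4) + 2^(-5) + 2^(-6) + 2^(-6)
    = 0.5 + 0.25 + 0.0625 + 0.03125 + 0.015625 + 0.015625
    = 56/64 = 0.875
Since 0.875 <= 1, Kraft's inequality IS satisfied.
A prefix code with these lengths CAN exist.

Kraft sum = 0.875. Satisfied.


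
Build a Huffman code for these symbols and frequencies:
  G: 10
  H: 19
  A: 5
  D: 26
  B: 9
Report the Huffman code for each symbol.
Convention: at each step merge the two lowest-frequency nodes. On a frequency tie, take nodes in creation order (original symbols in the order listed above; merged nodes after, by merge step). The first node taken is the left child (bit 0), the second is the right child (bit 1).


Huffman tree construction:
Step 1: Merge A(5) + B(9) = 14
Step 2: Merge G(10) + (A+B)(14) = 24
Step 3: Merge H(19) + (G+(A+B))(24) = 43
Step 4: Merge D(26) + (H+(G+(A+B)))(43) = 69
Read each symbol's code off the tree from the root (left child = 0, right child = 1).

Codes:
  G: 110 (length 3)
  H: 10 (length 2)
  A: 1110 (length 4)
  D: 0 (length 1)
  B: 1111 (length 4)
Average code length: 150/69 = 2.1739 bits/symbol


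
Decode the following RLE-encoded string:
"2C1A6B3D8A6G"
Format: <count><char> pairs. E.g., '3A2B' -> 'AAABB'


Expanding each <count><char> pair:
  2C -> 'CC'
  1A -> 'A'
  6B -> 'BBBBBB'
  3D -> 'DDD'
  8A -> 'AAAAAAAA'
  6G -> 'GGGGGG'

Decoded = CCABBBBBBDDDAAAAAAAAGGGGGG


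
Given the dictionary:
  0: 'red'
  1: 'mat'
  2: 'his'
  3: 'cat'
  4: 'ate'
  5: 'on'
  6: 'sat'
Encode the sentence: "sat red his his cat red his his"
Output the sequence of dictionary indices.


Look up each word in the dictionary:
  'sat' -> 6
  'red' -> 0
  'his' -> 2
  'his' -> 2
  'cat' -> 3
  'red' -> 0
  'his' -> 2
  'his' -> 2

Encoded: [6, 0, 2, 2, 3, 0, 2, 2]


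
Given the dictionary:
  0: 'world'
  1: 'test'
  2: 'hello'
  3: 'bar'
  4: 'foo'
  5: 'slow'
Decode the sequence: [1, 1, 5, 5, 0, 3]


Look up each index in the dictionary:
  1 -> 'test'
  1 -> 'test'
  5 -> 'slow'
  5 -> 'slow'
  0 -> 'world'
  3 -> 'bar'

Decoded: "test test slow slow world bar"


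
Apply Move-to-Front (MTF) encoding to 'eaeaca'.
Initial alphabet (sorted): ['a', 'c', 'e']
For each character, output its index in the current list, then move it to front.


MTF encoding:
'e': index 2 in ['a', 'c', 'e'] -> ['e', 'a', 'c']
'a': index 1 in ['e', 'a', 'c'] -> ['a', 'e', 'c']
'e': index 1 in ['a', 'e', 'c'] -> ['e', 'a', 'c']
'a': index 1 in ['e', 'a', 'c'] -> ['a', 'e', 'c']
'c': index 2 in ['a', 'e', 'c'] -> ['c', 'a', 'e']
'a': index 1 in ['c', 'a', 'e'] -> ['a', 'c', 'e']


Output: [2, 1, 1, 1, 2, 1]


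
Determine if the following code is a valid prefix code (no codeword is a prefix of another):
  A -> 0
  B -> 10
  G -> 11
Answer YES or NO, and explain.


Checking each pair (does one codeword prefix another?):
  A='0' vs B='10': no prefix
  A='0' vs G='11': no prefix
  B='10' vs A='0': no prefix
  B='10' vs G='11': no prefix
  G='11' vs A='0': no prefix
  G='11' vs B='10': no prefix
No violation found over all pairs.

YES -- this is a valid prefix code. No codeword is a prefix of any other codeword.


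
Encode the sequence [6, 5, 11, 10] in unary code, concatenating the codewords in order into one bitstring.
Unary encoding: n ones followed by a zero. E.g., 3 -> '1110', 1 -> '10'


Encode each number as n ones followed by a terminating 0:
  6 -> 1111110 (7 bits)
  5 -> 111110 (6 bits)
  11 -> 111111111110 (12 bits)
  10 -> 11111111110 (11 bits)
Total length = 7 + 6 + 12 + 11 = 36 bits.

Unary([6, 5, 11, 10]) = 111111011111011111111111011111111110 (36 bits)


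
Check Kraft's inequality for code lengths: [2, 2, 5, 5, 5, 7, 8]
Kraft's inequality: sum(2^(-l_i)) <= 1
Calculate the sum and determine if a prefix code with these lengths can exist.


Sum = 2^(-2) + 2^(-2) + 2^(-5) + 2^(-5) + 2^(-5) + 2^(-7) + 2^(-8)
    = 0.25 + 0.25 + 0.03125 + 0.03125 + 0.03125 + 0.0078125 + 0.00390625
    = 155/256 = 0.60546875
Since 0.60546875 <= 1, Kraft's inequality IS satisfied.
A prefix code with these lengths CAN exist.

Kraft sum = 0.60546875. Satisfied.


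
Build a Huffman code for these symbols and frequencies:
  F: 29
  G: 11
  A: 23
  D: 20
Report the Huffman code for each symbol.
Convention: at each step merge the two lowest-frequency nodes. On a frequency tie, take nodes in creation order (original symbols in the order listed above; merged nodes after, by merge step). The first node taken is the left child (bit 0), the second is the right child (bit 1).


Huffman tree construction:
Step 1: Merge G(11) + D(20) = 31
Step 2: Merge A(23) + F(29) = 52
Step 3: Merge (G+D)(31) + (A+F)(52) = 83
Read each symbol's code off the tree from the root (left child = 0, right child = 1).

Codes:
  F: 11 (length 2)
  G: 00 (length 2)
  A: 10 (length 2)
  D: 01 (length 2)
Average code length: 166/83 = 2.0000 bits/symbol


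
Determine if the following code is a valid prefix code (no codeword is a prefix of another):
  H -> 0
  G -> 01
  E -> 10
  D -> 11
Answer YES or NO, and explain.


Checking each pair (does one codeword prefix another?):
  H='0' vs G='01': prefix -- VIOLATION

NO -- this is NOT a valid prefix code. H (0) is a prefix of G (01).


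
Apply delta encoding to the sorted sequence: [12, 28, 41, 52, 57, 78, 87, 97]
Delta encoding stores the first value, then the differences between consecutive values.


First value: 12
Deltas:
  28 - 12 = 16
  41 - 28 = 13
  52 - 41 = 11
  57 - 52 = 5
  78 - 57 = 21
  87 - 78 = 9
  97 - 87 = 10


Delta encoded: [12, 16, 13, 11, 5, 21, 9, 10]


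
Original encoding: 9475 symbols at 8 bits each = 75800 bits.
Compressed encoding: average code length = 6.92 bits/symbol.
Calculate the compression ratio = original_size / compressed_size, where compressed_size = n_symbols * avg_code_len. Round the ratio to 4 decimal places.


original_size = n_symbols * orig_bits = 9475 * 8 = 75800 bits
compressed_size = n_symbols * avg_code_len = 9475 * 6.92 = 65567.0 bits
ratio = original_size / compressed_size = 75800 / 65567.0 = 1.1561

Compression ratio = 1.1561


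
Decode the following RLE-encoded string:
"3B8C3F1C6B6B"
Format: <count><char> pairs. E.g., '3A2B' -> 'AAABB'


Expanding each <count><char> pair:
  3B -> 'BBB'
  8C -> 'CCCCCCCC'
  3F -> 'FFF'
  1C -> 'C'
  6B -> 'BBBBBB'
  6B -> 'BBBBBB'

Decoded = BBBCCCCCCCCFFFCBBBBBBBBBBBB


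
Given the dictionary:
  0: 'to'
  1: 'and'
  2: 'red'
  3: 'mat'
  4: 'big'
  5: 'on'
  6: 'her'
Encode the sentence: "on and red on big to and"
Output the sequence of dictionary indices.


Look up each word in the dictionary:
  'on' -> 5
  'and' -> 1
  'red' -> 2
  'on' -> 5
  'big' -> 4
  'to' -> 0
  'and' -> 1

Encoded: [5, 1, 2, 5, 4, 0, 1]


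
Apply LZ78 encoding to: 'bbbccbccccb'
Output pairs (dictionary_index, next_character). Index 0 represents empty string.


LZ78 encoding steps:
Dictionary: {0: ''}
Step 1: w='' (idx 0), next='b' -> output (0, 'b'), add 'b' as idx 1
Step 2: w='b' (idx 1), next='b' -> output (1, 'b'), add 'bb' as idx 2
Step 3: w='' (idx 0), next='c' -> output (0, 'c'), add 'c' as idx 3
Step 4: w='c' (idx 3), next='b' -> output (3, 'b'), add 'cb' as idx 4
Step 5: w='c' (idx 3), next='c' -> output (3, 'c'), add 'cc' as idx 5
Step 6: w='cc' (idx 5), next='b' -> output (5, 'b'), add 'ccb' as idx 6


Encoded: [(0, 'b'), (1, 'b'), (0, 'c'), (3, 'b'), (3, 'c'), (5, 'b')]


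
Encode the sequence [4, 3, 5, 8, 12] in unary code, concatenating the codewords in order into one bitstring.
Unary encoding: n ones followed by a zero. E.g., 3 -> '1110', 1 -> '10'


Encode each number as n ones followed by a terminating 0:
  4 -> 11110 (5 bits)
  3 -> 1110 (4 bits)
  5 -> 111110 (6 bits)
  8 -> 111111110 (9 bits)
  12 -> 1111111111110 (13 bits)
Total length = 5 + 4 + 6 + 9 + 13 = 37 bits.

Unary([4, 3, 5, 8, 12]) = 1111011101111101111111101111111111110 (37 bits)


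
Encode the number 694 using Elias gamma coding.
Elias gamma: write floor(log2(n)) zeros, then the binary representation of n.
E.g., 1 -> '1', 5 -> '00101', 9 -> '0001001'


num_bits = floor(log2(694)) + 1 = 10
leading_zeros = num_bits - 1 = 9
binary(694) = 1010110110

Elias gamma(694) = '000000000' + '1010110110' = 0000000001010110110 (19 bits)


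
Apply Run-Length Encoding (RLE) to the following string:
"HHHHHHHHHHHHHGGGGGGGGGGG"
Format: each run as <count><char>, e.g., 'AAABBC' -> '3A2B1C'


Scanning runs left to right:
  i=0: run of 'H' x 13 -> '13H'
  i=13: run of 'G' x 11 -> '11G'

RLE = 13H11G


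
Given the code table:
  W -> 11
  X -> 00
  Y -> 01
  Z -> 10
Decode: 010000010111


Decoding:
01 -> Y
00 -> X
00 -> X
01 -> Y
01 -> Y
11 -> W


Result: YXXYYW


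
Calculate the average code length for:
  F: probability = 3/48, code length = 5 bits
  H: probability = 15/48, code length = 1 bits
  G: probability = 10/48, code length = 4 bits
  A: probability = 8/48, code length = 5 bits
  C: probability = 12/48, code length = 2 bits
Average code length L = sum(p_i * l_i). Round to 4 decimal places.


Weighted contributions p_i * l_i:
  F: (3/48) * 5 = 15/48
  H: (15/48) * 1 = 15/48
  G: (10/48) * 4 = 40/48
  A: (8/48) * 5 = 40/48
  C: (12/48) * 2 = 24/48
Sum = (15 + 15 + 40 + 40 + 24)/48 = 134/48

L = 134/48 = 2.7917 bits/symbol


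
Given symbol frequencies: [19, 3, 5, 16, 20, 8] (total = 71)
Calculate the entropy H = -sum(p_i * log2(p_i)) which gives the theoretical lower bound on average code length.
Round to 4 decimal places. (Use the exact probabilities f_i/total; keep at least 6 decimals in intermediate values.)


Per-symbol terms -p_i * log2(p_i) with p_i = f_i/71:
  p = 19/71 = 0.267606: log2(p) = -1.901820, -p*log2(p) = 0.508938
  p = 3/71 = 0.042254: log2(p) = -4.564785, -p*log2(p) = 0.192878
  p = 5/71 = 0.070423: log2(p) = -3.827819, -p*log2(p) = 0.269565
  p = 16/71 = 0.225352: log2(p) = -2.149747, -p*log2(p) = 0.484450
  p = 20/71 = 0.281690: log2(p) = -1.827819, -p*log2(p) = 0.514879
  p = 8/71 = 0.112676: log2(p) = -3.149747, -p*log2(p) = 0.354901
H = 0.508938 + 0.192878 + 0.269565 + 0.484450 + 0.514879 + 0.354901 = 2.325611

H = 2.3256 bits/symbol


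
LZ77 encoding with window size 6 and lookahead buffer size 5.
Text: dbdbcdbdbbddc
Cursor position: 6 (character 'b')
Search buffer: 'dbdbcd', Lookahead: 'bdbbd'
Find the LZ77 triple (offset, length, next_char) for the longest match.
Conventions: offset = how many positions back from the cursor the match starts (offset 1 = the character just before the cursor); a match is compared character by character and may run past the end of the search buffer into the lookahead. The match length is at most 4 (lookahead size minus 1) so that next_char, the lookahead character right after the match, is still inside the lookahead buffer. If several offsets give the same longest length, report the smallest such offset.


Try each offset into the search buffer:
  offset=1 (pos 5, char 'd'): match length 0
  offset=2 (pos 4, char 'c'): match length 0
  offset=3 (pos 3, char 'b'): match length 1
  offset=4 (pos 2, char 'd'): match length 0
  offset=5 (pos 1, char 'b'): match length 3
  offset=6 (pos 0, char 'd'): match length 0
Longest match has length 3 at offset 5.
next_char = character at position 6 + 3 = 9 -> 'b'

Best match: offset=5, length=3 (matching 'bdb' starting at position 1)
LZ77 triple: (5, 3, 'b')


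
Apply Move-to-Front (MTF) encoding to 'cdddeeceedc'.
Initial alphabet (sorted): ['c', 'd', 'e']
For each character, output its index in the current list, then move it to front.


MTF encoding:
'c': index 0 in ['c', 'd', 'e'] -> ['c', 'd', 'e']
'd': index 1 in ['c', 'd', 'e'] -> ['d', 'c', 'e']
'd': index 0 in ['d', 'c', 'e'] -> ['d', 'c', 'e']
'd': index 0 in ['d', 'c', 'e'] -> ['d', 'c', 'e']
'e': index 2 in ['d', 'c', 'e'] -> ['e', 'd', 'c']
'e': index 0 in ['e', 'd', 'c'] -> ['e', 'd', 'c']
'c': index 2 in ['e', 'd', 'c'] -> ['c', 'e', 'd']
'e': index 1 in ['c', 'e', 'd'] -> ['e', 'c', 'd']
'e': index 0 in ['e', 'c', 'd'] -> ['e', 'c', 'd']
'd': index 2 in ['e', 'c', 'd'] -> ['d', 'e', 'c']
'c': index 2 in ['d', 'e', 'c'] -> ['c', 'd', 'e']


Output: [0, 1, 0, 0, 2, 0, 2, 1, 0, 2, 2]


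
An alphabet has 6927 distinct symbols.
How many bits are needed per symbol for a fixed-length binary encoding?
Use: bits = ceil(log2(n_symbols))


log2(6927) = 12.758
Bracket: 2^12 = 4096 < 6927 <= 2^13 = 8192
So ceil(log2(6927)) = 13

bits = ceil(log2(6927)) = ceil(12.758) = 13 bits


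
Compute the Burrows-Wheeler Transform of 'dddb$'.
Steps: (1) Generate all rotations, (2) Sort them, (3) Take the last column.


Rotations (sorted):
  0: $dddb -> last char: b
  1: b$ddd -> last char: d
  2: db$dd -> last char: d
  3: ddb$d -> last char: d
  4: dddb$ -> last char: $


BWT = bddd$


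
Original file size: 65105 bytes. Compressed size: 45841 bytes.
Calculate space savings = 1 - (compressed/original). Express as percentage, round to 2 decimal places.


ratio = compressed/original = 45841/65105 = 0.704109
savings = 1 - ratio = 1 - 0.704109 = 0.295891
as a percentage: 0.295891 * 100 = 29.59%

Space savings = 1 - 45841/65105 = 29.59%


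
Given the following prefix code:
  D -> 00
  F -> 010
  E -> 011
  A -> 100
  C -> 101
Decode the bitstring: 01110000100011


Decoding step by step:
Bits 011 -> E
Bits 100 -> A
Bits 00 -> D
Bits 100 -> A
Bits 011 -> E


Decoded message: EADAE


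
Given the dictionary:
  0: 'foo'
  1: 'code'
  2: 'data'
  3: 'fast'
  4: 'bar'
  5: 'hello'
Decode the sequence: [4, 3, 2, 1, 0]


Look up each index in the dictionary:
  4 -> 'bar'
  3 -> 'fast'
  2 -> 'data'
  1 -> 'code'
  0 -> 'foo'

Decoded: "bar fast data code foo"


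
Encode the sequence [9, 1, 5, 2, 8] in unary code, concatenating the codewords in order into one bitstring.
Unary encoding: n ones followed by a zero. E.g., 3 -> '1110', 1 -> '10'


Encode each number as n ones followed by a terminating 0:
  9 -> 1111111110 (10 bits)
  1 -> 10 (2 bits)
  5 -> 111110 (6 bits)
  2 -> 110 (3 bits)
  8 -> 111111110 (9 bits)
Total length = 10 + 2 + 6 + 3 + 9 = 30 bits.

Unary([9, 1, 5, 2, 8]) = 111111111010111110110111111110 (30 bits)


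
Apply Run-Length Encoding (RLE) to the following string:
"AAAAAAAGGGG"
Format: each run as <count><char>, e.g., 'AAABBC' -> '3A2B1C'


Scanning runs left to right:
  i=0: run of 'A' x 7 -> '7A'
  i=7: run of 'G' x 4 -> '4G'

RLE = 7A4G


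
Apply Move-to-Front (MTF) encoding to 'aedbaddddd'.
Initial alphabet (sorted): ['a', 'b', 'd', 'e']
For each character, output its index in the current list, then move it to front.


MTF encoding:
'a': index 0 in ['a', 'b', 'd', 'e'] -> ['a', 'b', 'd', 'e']
'e': index 3 in ['a', 'b', 'd', 'e'] -> ['e', 'a', 'b', 'd']
'd': index 3 in ['e', 'a', 'b', 'd'] -> ['d', 'e', 'a', 'b']
'b': index 3 in ['d', 'e', 'a', 'b'] -> ['b', 'd', 'e', 'a']
'a': index 3 in ['b', 'd', 'e', 'a'] -> ['a', 'b', 'd', 'e']
'd': index 2 in ['a', 'b', 'd', 'e'] -> ['d', 'a', 'b', 'e']
'd': index 0 in ['d', 'a', 'b', 'e'] -> ['d', 'a', 'b', 'e']
'd': index 0 in ['d', 'a', 'b', 'e'] -> ['d', 'a', 'b', 'e']
'd': index 0 in ['d', 'a', 'b', 'e'] -> ['d', 'a', 'b', 'e']
'd': index 0 in ['d', 'a', 'b', 'e'] -> ['d', 'a', 'b', 'e']


Output: [0, 3, 3, 3, 3, 2, 0, 0, 0, 0]


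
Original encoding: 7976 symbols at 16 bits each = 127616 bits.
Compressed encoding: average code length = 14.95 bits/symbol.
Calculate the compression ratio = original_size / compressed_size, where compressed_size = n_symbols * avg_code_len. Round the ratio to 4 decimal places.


original_size = n_symbols * orig_bits = 7976 * 16 = 127616 bits
compressed_size = n_symbols * avg_code_len = 7976 * 14.95 = 119241.2 bits
ratio = original_size / compressed_size = 127616 / 119241.2 = 1.0702

Compression ratio = 1.0702


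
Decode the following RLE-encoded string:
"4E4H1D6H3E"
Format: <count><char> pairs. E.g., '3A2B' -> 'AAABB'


Expanding each <count><char> pair:
  4E -> 'EEEE'
  4H -> 'HHHH'
  1D -> 'D'
  6H -> 'HHHHHH'
  3E -> 'EEE'

Decoded = EEEEHHHHDHHHHHHEEE


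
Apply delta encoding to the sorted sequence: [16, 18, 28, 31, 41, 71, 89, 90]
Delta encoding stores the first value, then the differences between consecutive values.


First value: 16
Deltas:
  18 - 16 = 2
  28 - 18 = 10
  31 - 28 = 3
  41 - 31 = 10
  71 - 41 = 30
  89 - 71 = 18
  90 - 89 = 1


Delta encoded: [16, 2, 10, 3, 10, 30, 18, 1]


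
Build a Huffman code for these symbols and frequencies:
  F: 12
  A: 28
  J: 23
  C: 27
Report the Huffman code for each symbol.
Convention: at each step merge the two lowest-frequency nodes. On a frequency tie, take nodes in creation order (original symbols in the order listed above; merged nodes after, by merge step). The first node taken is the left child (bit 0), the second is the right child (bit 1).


Huffman tree construction:
Step 1: Merge F(12) + J(23) = 35
Step 2: Merge C(27) + A(28) = 55
Step 3: Merge (F+J)(35) + (C+A)(55) = 90
Read each symbol's code off the tree from the root (left child = 0, right child = 1).

Codes:
  F: 00 (length 2)
  A: 11 (length 2)
  J: 01 (length 2)
  C: 10 (length 2)
Average code length: 180/90 = 2.0000 bits/symbol


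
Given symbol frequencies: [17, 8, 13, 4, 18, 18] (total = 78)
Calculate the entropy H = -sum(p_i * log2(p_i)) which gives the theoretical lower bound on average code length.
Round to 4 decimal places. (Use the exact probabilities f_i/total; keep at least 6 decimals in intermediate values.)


Per-symbol terms -p_i * log2(p_i) with p_i = f_i/78:
  p = 17/78 = 0.217949: log2(p) = -2.197939, -p*log2(p) = 0.479038
  p = 8/78 = 0.102564: log2(p) = -3.285402, -p*log2(p) = 0.336964
  p = 13/78 = 0.166667: log2(p) = -2.584963, -p*log2(p) = 0.430827
  p = 4/78 = 0.051282: log2(p) = -4.285402, -p*log2(p) = 0.219764
  p = 18/78 = 0.230769: log2(p) = -2.115477, -p*log2(p) = 0.488187
  p = 18/78 = 0.230769: log2(p) = -2.115477, -p*log2(p) = 0.488187
H = 0.479038 + 0.336964 + 0.430827 + 0.219764 + 0.488187 + 0.488187 = 2.442967

H = 2.443 bits/symbol


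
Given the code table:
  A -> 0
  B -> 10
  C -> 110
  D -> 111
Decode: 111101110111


Decoding:
111 -> D
10 -> B
111 -> D
0 -> A
111 -> D


Result: DBDAD


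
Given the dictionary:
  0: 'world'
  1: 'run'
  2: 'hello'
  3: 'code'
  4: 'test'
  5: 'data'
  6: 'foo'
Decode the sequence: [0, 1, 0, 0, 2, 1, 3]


Look up each index in the dictionary:
  0 -> 'world'
  1 -> 'run'
  0 -> 'world'
  0 -> 'world'
  2 -> 'hello'
  1 -> 'run'
  3 -> 'code'

Decoded: "world run world world hello run code"


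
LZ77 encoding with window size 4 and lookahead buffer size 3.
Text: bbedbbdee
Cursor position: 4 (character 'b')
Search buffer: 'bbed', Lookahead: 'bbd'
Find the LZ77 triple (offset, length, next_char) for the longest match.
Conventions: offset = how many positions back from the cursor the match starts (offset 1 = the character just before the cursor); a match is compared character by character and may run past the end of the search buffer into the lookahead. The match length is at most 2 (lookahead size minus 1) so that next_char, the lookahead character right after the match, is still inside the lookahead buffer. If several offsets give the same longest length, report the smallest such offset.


Try each offset into the search buffer:
  offset=1 (pos 3, char 'd'): match length 0
  offset=2 (pos 2, char 'e'): match length 0
  offset=3 (pos 1, char 'b'): match length 1
  offset=4 (pos 0, char 'b'): match length 2
Longest match has length 2 at offset 4.
next_char = character at position 4 + 2 = 6 -> 'd'

Best match: offset=4, length=2 (matching 'bb' starting at position 0)
LZ77 triple: (4, 2, 'd')


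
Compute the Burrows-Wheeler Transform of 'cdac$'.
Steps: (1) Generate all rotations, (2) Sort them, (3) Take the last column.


Rotations (sorted):
  0: $cdac -> last char: c
  1: ac$cd -> last char: d
  2: c$cda -> last char: a
  3: cdac$ -> last char: $
  4: dac$c -> last char: c


BWT = cda$c


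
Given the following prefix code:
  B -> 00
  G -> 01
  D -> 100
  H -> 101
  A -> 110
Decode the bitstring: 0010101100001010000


Decoding step by step:
Bits 00 -> B
Bits 101 -> H
Bits 01 -> G
Bits 100 -> D
Bits 00 -> B
Bits 101 -> H
Bits 00 -> B
Bits 00 -> B


Decoded message: BHGDBHBB


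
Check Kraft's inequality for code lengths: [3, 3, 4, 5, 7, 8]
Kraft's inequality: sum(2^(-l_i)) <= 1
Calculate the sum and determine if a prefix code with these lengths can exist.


Sum = 2^(-3) + 2^(-3) + 2^(-4) + 2^(-5) + 2^(-7) + 2^(-8)
    = 0.125 + 0.125 + 0.0625 + 0.03125 + 0.0078125 + 0.00390625
    = 91/256 = 0.35546875
Since 0.35546875 <= 1, Kraft's inequality IS satisfied.
A prefix code with these lengths CAN exist.

Kraft sum = 0.35546875. Satisfied.


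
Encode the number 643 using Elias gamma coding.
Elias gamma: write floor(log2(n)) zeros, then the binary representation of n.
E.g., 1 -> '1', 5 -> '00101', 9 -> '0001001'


num_bits = floor(log2(643)) + 1 = 10
leading_zeros = num_bits - 1 = 9
binary(643) = 1010000011

Elias gamma(643) = '000000000' + '1010000011' = 0000000001010000011 (19 bits)


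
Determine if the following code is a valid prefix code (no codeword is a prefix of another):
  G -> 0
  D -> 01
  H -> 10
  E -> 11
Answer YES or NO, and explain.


Checking each pair (does one codeword prefix another?):
  G='0' vs D='01': prefix -- VIOLATION

NO -- this is NOT a valid prefix code. G (0) is a prefix of D (01).


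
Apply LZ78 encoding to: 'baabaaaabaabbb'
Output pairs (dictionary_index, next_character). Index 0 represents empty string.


LZ78 encoding steps:
Dictionary: {0: ''}
Step 1: w='' (idx 0), next='b' -> output (0, 'b'), add 'b' as idx 1
Step 2: w='' (idx 0), next='a' -> output (0, 'a'), add 'a' as idx 2
Step 3: w='a' (idx 2), next='b' -> output (2, 'b'), add 'ab' as idx 3
Step 4: w='a' (idx 2), next='a' -> output (2, 'a'), add 'aa' as idx 4
Step 5: w='aa' (idx 4), next='b' -> output (4, 'b'), add 'aab' as idx 5
Step 6: w='aab' (idx 5), next='b' -> output (5, 'b'), add 'aabb' as idx 6
Step 7: w='b' (idx 1), end of input -> output (1, '')


Encoded: [(0, 'b'), (0, 'a'), (2, 'b'), (2, 'a'), (4, 'b'), (5, 'b'), (1, '')]


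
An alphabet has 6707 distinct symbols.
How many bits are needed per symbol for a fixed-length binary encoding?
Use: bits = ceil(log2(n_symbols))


log2(6707) = 12.7115
Bracket: 2^12 = 4096 < 6707 <= 2^13 = 8192
So ceil(log2(6707)) = 13

bits = ceil(log2(6707)) = ceil(12.7115) = 13 bits


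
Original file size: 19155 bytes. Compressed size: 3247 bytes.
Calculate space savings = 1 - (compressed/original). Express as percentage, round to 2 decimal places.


ratio = compressed/original = 3247/19155 = 0.169512
savings = 1 - ratio = 1 - 0.169512 = 0.830488
as a percentage: 0.830488 * 100 = 83.05%

Space savings = 1 - 3247/19155 = 83.05%


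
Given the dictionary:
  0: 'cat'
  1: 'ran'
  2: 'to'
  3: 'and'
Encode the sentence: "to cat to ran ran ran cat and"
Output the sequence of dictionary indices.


Look up each word in the dictionary:
  'to' -> 2
  'cat' -> 0
  'to' -> 2
  'ran' -> 1
  'ran' -> 1
  'ran' -> 1
  'cat' -> 0
  'and' -> 3

Encoded: [2, 0, 2, 1, 1, 1, 0, 3]


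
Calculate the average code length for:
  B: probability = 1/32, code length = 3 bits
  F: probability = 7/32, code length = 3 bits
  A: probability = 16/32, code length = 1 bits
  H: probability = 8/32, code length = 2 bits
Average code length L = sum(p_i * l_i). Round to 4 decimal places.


Weighted contributions p_i * l_i:
  B: (1/32) * 3 = 3/32
  F: (7/32) * 3 = 21/32
  A: (16/32) * 1 = 16/32
  H: (8/32) * 2 = 16/32
Sum = (3 + 21 + 16 + 16)/32 = 56/32

L = 56/32 = 1.7500 bits/symbol


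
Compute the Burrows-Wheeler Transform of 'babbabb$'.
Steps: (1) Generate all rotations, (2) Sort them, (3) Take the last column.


Rotations (sorted):
  0: $babbabb -> last char: b
  1: abb$babb -> last char: b
  2: abbabb$b -> last char: b
  3: b$babbab -> last char: b
  4: babb$bab -> last char: b
  5: babbabb$ -> last char: $
  6: bb$babba -> last char: a
  7: bbabb$ba -> last char: a


BWT = bbbbb$aa


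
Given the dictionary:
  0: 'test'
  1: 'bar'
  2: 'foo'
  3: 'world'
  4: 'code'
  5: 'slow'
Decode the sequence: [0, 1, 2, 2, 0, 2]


Look up each index in the dictionary:
  0 -> 'test'
  1 -> 'bar'
  2 -> 'foo'
  2 -> 'foo'
  0 -> 'test'
  2 -> 'foo'

Decoded: "test bar foo foo test foo"


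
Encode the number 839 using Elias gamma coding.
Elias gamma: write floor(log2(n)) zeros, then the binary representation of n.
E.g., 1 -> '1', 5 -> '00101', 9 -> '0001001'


num_bits = floor(log2(839)) + 1 = 10
leading_zeros = num_bits - 1 = 9
binary(839) = 1101000111

Elias gamma(839) = '000000000' + '1101000111' = 0000000001101000111 (19 bits)


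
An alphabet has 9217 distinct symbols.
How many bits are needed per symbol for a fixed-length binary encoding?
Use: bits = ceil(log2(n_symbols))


log2(9217) = 13.1701
Bracket: 2^13 = 8192 < 9217 <= 2^14 = 16384
So ceil(log2(9217)) = 14

bits = ceil(log2(9217)) = ceil(13.1701) = 14 bits


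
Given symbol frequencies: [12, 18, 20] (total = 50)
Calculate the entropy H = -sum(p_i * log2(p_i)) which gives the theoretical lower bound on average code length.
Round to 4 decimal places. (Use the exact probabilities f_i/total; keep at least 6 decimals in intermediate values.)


Per-symbol terms -p_i * log2(p_i) with p_i = f_i/50:
  p = 12/50 = 0.240000: log2(p) = -2.058894, -p*log2(p) = 0.494134
  p = 18/50 = 0.360000: log2(p) = -1.473931, -p*log2(p) = 0.530615
  p = 20/50 = 0.400000: log2(p) = -1.321928, -p*log2(p) = 0.528771
H = 0.494134 + 0.530615 + 0.528771 = 1.553520

H = 1.5535 bits/symbol


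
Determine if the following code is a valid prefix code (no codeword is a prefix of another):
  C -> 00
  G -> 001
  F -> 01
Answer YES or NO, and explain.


Checking each pair (does one codeword prefix another?):
  C='00' vs G='001': prefix -- VIOLATION

NO -- this is NOT a valid prefix code. C (00) is a prefix of G (001).


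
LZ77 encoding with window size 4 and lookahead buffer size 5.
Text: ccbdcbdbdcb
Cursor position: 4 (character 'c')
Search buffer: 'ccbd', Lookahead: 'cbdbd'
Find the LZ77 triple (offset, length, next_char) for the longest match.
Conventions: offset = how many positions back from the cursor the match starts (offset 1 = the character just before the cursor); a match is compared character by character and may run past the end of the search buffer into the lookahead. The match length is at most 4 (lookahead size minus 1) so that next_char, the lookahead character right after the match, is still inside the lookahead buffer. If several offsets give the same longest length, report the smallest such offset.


Try each offset into the search buffer:
  offset=1 (pos 3, char 'd'): match length 0
  offset=2 (pos 2, char 'b'): match length 0
  offset=3 (pos 1, char 'c'): match length 3
  offset=4 (pos 0, char 'c'): match length 1
Longest match has length 3 at offset 3.
next_char = character at position 4 + 3 = 7 -> 'b'

Best match: offset=3, length=3 (matching 'cbd' starting at position 1)
LZ77 triple: (3, 3, 'b')


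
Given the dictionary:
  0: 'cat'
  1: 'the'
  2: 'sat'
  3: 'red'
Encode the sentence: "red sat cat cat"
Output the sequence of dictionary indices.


Look up each word in the dictionary:
  'red' -> 3
  'sat' -> 2
  'cat' -> 0
  'cat' -> 0

Encoded: [3, 2, 0, 0]


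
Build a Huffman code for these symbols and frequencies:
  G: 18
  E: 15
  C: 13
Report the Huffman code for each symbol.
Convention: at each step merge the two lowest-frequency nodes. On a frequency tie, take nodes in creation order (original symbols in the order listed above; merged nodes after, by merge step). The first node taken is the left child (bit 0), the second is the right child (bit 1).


Huffman tree construction:
Step 1: Merge C(13) + E(15) = 28
Step 2: Merge G(18) + (C+E)(28) = 46
Read each symbol's code off the tree from the root (left child = 0, right child = 1).

Codes:
  G: 0 (length 1)
  E: 11 (length 2)
  C: 10 (length 2)
Average code length: 74/46 = 1.6087 bits/symbol


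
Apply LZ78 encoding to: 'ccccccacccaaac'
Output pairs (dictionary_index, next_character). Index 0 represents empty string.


LZ78 encoding steps:
Dictionary: {0: ''}
Step 1: w='' (idx 0), next='c' -> output (0, 'c'), add 'c' as idx 1
Step 2: w='c' (idx 1), next='c' -> output (1, 'c'), add 'cc' as idx 2
Step 3: w='cc' (idx 2), next='c' -> output (2, 'c'), add 'ccc' as idx 3
Step 4: w='' (idx 0), next='a' -> output (0, 'a'), add 'a' as idx 4
Step 5: w='ccc' (idx 3), next='a' -> output (3, 'a'), add 'ccca' as idx 5
Step 6: w='a' (idx 4), next='a' -> output (4, 'a'), add 'aa' as idx 6
Step 7: w='c' (idx 1), end of input -> output (1, '')


Encoded: [(0, 'c'), (1, 'c'), (2, 'c'), (0, 'a'), (3, 'a'), (4, 'a'), (1, '')]


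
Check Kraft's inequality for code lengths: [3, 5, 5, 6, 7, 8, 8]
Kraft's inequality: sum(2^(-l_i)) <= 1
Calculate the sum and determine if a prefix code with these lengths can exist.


Sum = 2^(-3) + 2^(-5) + 2^(-5) + 2^(-6) + 2^(-7) + 2^(-8) + 2^(-8)
    = 0.125 + 0.03125 + 0.03125 + 0.015625 + 0.0078125 + 0.00390625 + 0.00390625
    = 56/256 = 0.21875
Since 0.21875 <= 1, Kraft's inequality IS satisfied.
A prefix code with these lengths CAN exist.

Kraft sum = 0.21875. Satisfied.


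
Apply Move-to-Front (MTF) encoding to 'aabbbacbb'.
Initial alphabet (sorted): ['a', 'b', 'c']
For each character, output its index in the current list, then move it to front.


MTF encoding:
'a': index 0 in ['a', 'b', 'c'] -> ['a', 'b', 'c']
'a': index 0 in ['a', 'b', 'c'] -> ['a', 'b', 'c']
'b': index 1 in ['a', 'b', 'c'] -> ['b', 'a', 'c']
'b': index 0 in ['b', 'a', 'c'] -> ['b', 'a', 'c']
'b': index 0 in ['b', 'a', 'c'] -> ['b', 'a', 'c']
'a': index 1 in ['b', 'a', 'c'] -> ['a', 'b', 'c']
'c': index 2 in ['a', 'b', 'c'] -> ['c', 'a', 'b']
'b': index 2 in ['c', 'a', 'b'] -> ['b', 'c', 'a']
'b': index 0 in ['b', 'c', 'a'] -> ['b', 'c', 'a']


Output: [0, 0, 1, 0, 0, 1, 2, 2, 0]


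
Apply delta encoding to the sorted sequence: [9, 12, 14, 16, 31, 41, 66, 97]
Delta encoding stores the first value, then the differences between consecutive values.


First value: 9
Deltas:
  12 - 9 = 3
  14 - 12 = 2
  16 - 14 = 2
  31 - 16 = 15
  41 - 31 = 10
  66 - 41 = 25
  97 - 66 = 31


Delta encoded: [9, 3, 2, 2, 15, 10, 25, 31]


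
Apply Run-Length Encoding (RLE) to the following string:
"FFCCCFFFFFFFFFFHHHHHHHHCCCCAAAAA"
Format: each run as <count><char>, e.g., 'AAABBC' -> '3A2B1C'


Scanning runs left to right:
  i=0: run of 'F' x 2 -> '2F'
  i=2: run of 'C' x 3 -> '3C'
  i=5: run of 'F' x 10 -> '10F'
  i=15: run of 'H' x 8 -> '8H'
  i=23: run of 'C' x 4 -> '4C'
  i=27: run of 'A' x 5 -> '5A'

RLE = 2F3C10F8H4C5A


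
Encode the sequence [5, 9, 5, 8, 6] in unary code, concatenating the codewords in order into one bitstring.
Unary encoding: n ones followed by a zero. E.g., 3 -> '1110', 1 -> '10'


Encode each number as n ones followed by a terminating 0:
  5 -> 111110 (6 bits)
  9 -> 1111111110 (10 bits)
  5 -> 111110 (6 bits)
  8 -> 111111110 (9 bits)
  6 -> 1111110 (7 bits)
Total length = 6 + 10 + 6 + 9 + 7 = 38 bits.

Unary([5, 9, 5, 8, 6]) = 11111011111111101111101111111101111110 (38 bits)


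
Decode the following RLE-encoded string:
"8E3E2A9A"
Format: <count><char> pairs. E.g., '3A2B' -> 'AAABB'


Expanding each <count><char> pair:
  8E -> 'EEEEEEEE'
  3E -> 'EEE'
  2A -> 'AA'
  9A -> 'AAAAAAAAA'

Decoded = EEEEEEEEEEEAAAAAAAAAAA


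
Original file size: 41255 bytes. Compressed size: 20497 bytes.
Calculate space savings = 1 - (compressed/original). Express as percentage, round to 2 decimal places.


ratio = compressed/original = 20497/41255 = 0.496837
savings = 1 - ratio = 1 - 0.496837 = 0.503163
as a percentage: 0.503163 * 100 = 50.32%

Space savings = 1 - 20497/41255 = 50.32%


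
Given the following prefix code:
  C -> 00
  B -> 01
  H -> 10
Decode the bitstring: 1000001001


Decoding step by step:
Bits 10 -> H
Bits 00 -> C
Bits 00 -> C
Bits 10 -> H
Bits 01 -> B


Decoded message: HCCHB


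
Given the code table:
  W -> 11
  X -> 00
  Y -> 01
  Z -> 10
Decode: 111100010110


Decoding:
11 -> W
11 -> W
00 -> X
01 -> Y
01 -> Y
10 -> Z


Result: WWXYYZ


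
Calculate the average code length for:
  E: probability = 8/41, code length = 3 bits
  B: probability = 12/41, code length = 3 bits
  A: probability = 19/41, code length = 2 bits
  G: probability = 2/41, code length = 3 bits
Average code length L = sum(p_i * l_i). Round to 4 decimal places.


Weighted contributions p_i * l_i:
  E: (8/41) * 3 = 24/41
  B: (12/41) * 3 = 36/41
  A: (19/41) * 2 = 38/41
  G: (2/41) * 3 = 6/41
Sum = (24 + 36 + 38 + 6)/41 = 104/41

L = 104/41 = 2.5366 bits/symbol


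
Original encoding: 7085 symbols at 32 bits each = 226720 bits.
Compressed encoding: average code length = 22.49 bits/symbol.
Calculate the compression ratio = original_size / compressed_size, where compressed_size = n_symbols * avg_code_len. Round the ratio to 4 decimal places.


original_size = n_symbols * orig_bits = 7085 * 32 = 226720 bits
compressed_size = n_symbols * avg_code_len = 7085 * 22.49 = 159341.65 bits
ratio = original_size / compressed_size = 226720 / 159341.65 = 1.4229

Compression ratio = 1.4229


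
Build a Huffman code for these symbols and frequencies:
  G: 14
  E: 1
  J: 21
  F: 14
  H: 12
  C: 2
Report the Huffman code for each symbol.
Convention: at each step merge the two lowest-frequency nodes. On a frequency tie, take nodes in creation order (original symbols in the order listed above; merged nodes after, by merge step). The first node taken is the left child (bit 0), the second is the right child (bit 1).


Huffman tree construction:
Step 1: Merge E(1) + C(2) = 3
Step 2: Merge (E+C)(3) + H(12) = 15
Step 3: Merge G(14) + F(14) = 28
Step 4: Merge ((E+C)+H)(15) + J(21) = 36
Step 5: Merge (G+F)(28) + (((E+C)+H)+J)(36) = 64
Read each symbol's code off the tree from the root (left child = 0, right child = 1).

Codes:
  G: 00 (length 2)
  E: 1000 (length 4)
  J: 11 (length 2)
  F: 01 (length 2)
  H: 101 (length 3)
  C: 1001 (length 4)
Average code length: 146/64 = 2.2813 bits/symbol


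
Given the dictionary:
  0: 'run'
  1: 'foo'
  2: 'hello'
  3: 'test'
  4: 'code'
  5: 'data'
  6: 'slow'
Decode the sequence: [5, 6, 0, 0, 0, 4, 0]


Look up each index in the dictionary:
  5 -> 'data'
  6 -> 'slow'
  0 -> 'run'
  0 -> 'run'
  0 -> 'run'
  4 -> 'code'
  0 -> 'run'

Decoded: "data slow run run run code run"


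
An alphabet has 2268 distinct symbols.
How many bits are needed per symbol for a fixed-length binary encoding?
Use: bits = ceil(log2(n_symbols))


log2(2268) = 11.1472
Bracket: 2^11 = 2048 < 2268 <= 2^12 = 4096
So ceil(log2(2268)) = 12

bits = ceil(log2(2268)) = ceil(11.1472) = 12 bits


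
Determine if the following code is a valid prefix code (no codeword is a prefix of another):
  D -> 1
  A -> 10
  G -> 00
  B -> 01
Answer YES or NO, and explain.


Checking each pair (does one codeword prefix another?):
  D='1' vs A='10': prefix -- VIOLATION

NO -- this is NOT a valid prefix code. D (1) is a prefix of A (10).
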